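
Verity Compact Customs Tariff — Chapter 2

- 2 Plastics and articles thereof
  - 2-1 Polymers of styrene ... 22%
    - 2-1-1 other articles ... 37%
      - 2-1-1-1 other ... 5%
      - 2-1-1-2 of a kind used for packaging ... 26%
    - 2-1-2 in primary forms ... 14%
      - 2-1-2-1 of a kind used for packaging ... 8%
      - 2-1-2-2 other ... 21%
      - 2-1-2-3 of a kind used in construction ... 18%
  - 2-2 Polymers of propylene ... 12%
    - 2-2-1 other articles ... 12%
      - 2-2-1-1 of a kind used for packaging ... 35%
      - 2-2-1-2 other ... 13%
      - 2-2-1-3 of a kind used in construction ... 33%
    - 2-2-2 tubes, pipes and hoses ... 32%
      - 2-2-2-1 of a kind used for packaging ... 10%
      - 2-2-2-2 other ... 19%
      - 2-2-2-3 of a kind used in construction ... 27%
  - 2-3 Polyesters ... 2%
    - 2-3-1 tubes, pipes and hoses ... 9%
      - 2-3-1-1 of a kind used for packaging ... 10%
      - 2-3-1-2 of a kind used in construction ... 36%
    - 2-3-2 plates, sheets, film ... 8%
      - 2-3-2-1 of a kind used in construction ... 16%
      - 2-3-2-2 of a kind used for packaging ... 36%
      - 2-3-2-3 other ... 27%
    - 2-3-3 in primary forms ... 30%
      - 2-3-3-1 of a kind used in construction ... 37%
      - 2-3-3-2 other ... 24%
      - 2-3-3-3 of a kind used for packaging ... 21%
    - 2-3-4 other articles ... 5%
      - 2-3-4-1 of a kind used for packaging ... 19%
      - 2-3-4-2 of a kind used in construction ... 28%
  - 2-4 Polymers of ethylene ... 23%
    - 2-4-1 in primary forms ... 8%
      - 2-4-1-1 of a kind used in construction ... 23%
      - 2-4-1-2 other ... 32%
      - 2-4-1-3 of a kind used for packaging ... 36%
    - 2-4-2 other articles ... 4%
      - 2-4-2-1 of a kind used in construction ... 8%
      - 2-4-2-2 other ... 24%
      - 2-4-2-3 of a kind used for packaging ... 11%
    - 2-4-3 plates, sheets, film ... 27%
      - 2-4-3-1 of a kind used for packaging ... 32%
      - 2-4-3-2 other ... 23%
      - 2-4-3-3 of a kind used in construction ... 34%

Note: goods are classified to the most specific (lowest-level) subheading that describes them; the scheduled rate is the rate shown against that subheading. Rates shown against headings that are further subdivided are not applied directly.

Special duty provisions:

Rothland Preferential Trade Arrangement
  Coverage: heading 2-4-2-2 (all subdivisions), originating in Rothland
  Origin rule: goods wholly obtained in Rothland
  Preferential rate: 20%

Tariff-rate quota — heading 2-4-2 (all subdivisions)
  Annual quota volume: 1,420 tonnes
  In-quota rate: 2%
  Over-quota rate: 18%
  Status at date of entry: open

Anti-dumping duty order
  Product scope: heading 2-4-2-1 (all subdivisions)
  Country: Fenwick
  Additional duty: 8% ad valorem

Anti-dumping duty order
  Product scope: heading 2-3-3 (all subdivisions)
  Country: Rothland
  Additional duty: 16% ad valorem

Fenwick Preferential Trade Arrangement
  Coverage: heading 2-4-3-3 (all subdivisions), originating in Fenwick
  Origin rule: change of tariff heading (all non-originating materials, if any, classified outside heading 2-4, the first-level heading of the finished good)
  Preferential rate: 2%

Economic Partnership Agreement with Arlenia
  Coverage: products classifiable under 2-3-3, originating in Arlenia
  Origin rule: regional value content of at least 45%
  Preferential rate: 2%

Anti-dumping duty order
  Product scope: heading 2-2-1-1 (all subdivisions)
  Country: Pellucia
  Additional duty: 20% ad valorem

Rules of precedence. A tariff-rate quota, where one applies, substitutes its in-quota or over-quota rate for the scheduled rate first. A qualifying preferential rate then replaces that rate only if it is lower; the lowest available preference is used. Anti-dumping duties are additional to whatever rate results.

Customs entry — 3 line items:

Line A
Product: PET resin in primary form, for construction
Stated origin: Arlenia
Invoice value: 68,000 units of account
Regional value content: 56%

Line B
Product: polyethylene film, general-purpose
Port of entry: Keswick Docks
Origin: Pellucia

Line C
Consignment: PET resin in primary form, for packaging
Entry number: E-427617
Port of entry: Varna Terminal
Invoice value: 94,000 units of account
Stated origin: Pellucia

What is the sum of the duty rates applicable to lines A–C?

Line A: PET → 2-3; resin in primary form → 2-3-3; for construction → 2-3-3-1. Scheduled 37%. Arlenia agreement on 2-3-3: RVC ≥ 45% → 2% available; preferential 2%. → 2%.
Line B: polyethylene → 2-4; film → 2-4-3; general-purpose → 2-4-3-2. Scheduled 23%. No special measure applies. → 23%.
Line C: PET → 2-3; resin in primary form → 2-3-3; for packaging → 2-3-3-3. Scheduled 21%. No special measure applies. → 21%.
Sum: 2% + 23% + 21% = 46%.

46%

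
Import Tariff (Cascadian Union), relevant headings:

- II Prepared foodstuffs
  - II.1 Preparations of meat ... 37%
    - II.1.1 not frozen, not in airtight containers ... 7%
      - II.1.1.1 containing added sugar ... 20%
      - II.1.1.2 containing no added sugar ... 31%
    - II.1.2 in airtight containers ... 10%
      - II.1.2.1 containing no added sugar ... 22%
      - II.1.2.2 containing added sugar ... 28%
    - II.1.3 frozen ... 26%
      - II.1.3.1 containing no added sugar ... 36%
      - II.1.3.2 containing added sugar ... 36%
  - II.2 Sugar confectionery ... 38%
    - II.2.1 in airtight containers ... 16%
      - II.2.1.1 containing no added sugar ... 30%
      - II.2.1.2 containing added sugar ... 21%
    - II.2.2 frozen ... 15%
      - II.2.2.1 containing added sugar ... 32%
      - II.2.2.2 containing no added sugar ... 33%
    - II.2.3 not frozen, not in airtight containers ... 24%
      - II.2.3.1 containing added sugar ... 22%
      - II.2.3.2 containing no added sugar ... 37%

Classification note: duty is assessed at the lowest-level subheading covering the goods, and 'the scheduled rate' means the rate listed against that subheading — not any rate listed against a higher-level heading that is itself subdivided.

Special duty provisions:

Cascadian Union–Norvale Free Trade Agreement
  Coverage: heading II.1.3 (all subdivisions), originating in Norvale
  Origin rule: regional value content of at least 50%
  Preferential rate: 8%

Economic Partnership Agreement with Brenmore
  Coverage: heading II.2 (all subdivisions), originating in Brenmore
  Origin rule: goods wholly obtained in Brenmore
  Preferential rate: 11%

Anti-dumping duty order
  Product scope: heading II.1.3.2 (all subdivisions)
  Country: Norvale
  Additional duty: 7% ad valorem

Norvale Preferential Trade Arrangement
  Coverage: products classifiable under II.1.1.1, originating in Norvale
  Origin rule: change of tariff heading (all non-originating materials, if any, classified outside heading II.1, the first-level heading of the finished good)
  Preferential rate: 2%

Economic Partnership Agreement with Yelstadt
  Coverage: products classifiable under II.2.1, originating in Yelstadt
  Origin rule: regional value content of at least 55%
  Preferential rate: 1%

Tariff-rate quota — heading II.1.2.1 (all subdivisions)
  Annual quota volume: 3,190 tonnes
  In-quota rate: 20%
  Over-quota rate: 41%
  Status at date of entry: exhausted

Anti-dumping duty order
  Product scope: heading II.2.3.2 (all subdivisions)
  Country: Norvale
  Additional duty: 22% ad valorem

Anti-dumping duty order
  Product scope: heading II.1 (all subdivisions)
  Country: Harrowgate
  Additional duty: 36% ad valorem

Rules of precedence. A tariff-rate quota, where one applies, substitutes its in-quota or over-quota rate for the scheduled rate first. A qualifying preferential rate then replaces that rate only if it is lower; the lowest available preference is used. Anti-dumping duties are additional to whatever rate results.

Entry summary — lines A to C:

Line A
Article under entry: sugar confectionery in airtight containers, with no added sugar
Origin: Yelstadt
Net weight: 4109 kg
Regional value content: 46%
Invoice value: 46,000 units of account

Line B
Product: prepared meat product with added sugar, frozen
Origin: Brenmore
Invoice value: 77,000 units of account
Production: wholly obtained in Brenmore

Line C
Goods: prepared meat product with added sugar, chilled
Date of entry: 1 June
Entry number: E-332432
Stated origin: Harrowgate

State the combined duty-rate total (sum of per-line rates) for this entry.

122%

Line A: sugar confectionery → II.2; in airtight containers → II.2.1; with no added sugar → II.2.1.1. Scheduled 30%. Yelstadt agreement on II.2.1: RVC < 55%. → 30%.
Line B: prepared meat product → II.1; frozen → II.1.3; with added sugar → II.1.3.2. Scheduled 36%. Brenmore agreement on II.2: II.1.3.2 not covered. → 36%.
Line C: prepared meat product → II.1; chilled → II.1.1; with added sugar → II.1.1.1. Scheduled 20%. anti-dumping (Harrowgate, II.1): +36%; total 20% + 36% = 56%. → 56%.
Sum: 30% + 36% + 56% = 122%.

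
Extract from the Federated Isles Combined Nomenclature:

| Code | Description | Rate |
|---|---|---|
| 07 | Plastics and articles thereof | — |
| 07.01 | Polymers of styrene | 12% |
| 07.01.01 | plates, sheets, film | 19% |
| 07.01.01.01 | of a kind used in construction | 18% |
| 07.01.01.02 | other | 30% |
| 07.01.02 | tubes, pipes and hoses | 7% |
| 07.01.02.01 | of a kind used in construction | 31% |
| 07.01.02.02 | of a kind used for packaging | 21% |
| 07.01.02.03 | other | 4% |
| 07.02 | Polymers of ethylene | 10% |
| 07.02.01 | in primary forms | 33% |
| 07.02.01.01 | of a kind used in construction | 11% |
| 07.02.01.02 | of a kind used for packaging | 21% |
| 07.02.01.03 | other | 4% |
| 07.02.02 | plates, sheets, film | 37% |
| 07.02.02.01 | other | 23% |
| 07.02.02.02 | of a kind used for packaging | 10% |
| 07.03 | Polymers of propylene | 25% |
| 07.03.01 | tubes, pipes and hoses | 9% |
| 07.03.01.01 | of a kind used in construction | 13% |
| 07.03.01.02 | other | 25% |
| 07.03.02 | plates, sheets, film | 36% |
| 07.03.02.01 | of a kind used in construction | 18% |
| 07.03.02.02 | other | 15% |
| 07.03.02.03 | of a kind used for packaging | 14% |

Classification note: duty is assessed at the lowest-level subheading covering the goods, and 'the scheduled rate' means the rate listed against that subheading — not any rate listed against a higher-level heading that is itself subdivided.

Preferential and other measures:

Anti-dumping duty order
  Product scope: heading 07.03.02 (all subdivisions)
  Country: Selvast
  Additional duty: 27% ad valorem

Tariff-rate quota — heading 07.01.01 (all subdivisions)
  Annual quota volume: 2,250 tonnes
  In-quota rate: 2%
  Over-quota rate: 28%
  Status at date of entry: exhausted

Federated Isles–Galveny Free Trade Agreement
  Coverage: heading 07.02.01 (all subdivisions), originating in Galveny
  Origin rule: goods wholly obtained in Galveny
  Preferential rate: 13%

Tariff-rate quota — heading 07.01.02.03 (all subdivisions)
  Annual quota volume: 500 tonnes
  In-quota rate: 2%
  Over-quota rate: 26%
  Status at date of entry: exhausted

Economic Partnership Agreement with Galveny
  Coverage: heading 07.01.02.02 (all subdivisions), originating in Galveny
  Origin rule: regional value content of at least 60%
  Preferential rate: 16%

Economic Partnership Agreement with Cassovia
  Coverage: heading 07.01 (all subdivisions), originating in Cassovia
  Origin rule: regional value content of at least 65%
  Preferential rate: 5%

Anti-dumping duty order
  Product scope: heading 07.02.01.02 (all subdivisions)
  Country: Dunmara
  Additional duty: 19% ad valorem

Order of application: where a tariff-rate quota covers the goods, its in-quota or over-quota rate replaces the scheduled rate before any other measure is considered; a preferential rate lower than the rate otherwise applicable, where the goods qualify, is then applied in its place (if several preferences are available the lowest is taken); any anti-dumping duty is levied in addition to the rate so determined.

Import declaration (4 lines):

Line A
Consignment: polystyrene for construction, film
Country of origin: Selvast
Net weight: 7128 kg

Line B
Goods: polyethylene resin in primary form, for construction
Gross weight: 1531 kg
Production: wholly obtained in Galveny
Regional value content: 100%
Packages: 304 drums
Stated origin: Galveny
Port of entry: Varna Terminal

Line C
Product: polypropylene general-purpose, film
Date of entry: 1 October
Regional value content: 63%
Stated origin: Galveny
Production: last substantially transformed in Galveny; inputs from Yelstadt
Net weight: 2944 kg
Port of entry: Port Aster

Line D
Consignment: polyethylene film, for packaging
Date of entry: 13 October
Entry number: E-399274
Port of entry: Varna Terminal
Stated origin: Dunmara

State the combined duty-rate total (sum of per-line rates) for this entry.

64%

Line A: polystyrene → 07.01; film → 07.01.01; for construction → 07.01.01.01. Scheduled 18%. quota on 07.01.01 exhausted → over-quota 28%. → 28%.
Line B: polyethylene → 07.02; resin in primary form → 07.02.01; for construction → 07.02.01.01. Scheduled 11%. Galveny agreement on 07.02.01: wholly obtained → 13% available; Galveny agreement on 07.01.02.02: 07.02.01.01 not covered; preference 13% not lower than 11% → no reduction. → 11%.
Line C: polypropylene → 07.03; film → 07.03.02; general-purpose → 07.03.02.02. Scheduled 15%. Galveny agreement on 07.02.01: 07.03.02.02 not covered; Galveny agreement on 07.01.02.02: 07.03.02.02 not covered. → 15%.
Line D: polyethylene → 07.02; film → 07.02.02; for packaging → 07.02.02.02. Scheduled 10%. No special measure applies. → 10%.
Sum: 28% + 11% + 15% + 10% = 64%.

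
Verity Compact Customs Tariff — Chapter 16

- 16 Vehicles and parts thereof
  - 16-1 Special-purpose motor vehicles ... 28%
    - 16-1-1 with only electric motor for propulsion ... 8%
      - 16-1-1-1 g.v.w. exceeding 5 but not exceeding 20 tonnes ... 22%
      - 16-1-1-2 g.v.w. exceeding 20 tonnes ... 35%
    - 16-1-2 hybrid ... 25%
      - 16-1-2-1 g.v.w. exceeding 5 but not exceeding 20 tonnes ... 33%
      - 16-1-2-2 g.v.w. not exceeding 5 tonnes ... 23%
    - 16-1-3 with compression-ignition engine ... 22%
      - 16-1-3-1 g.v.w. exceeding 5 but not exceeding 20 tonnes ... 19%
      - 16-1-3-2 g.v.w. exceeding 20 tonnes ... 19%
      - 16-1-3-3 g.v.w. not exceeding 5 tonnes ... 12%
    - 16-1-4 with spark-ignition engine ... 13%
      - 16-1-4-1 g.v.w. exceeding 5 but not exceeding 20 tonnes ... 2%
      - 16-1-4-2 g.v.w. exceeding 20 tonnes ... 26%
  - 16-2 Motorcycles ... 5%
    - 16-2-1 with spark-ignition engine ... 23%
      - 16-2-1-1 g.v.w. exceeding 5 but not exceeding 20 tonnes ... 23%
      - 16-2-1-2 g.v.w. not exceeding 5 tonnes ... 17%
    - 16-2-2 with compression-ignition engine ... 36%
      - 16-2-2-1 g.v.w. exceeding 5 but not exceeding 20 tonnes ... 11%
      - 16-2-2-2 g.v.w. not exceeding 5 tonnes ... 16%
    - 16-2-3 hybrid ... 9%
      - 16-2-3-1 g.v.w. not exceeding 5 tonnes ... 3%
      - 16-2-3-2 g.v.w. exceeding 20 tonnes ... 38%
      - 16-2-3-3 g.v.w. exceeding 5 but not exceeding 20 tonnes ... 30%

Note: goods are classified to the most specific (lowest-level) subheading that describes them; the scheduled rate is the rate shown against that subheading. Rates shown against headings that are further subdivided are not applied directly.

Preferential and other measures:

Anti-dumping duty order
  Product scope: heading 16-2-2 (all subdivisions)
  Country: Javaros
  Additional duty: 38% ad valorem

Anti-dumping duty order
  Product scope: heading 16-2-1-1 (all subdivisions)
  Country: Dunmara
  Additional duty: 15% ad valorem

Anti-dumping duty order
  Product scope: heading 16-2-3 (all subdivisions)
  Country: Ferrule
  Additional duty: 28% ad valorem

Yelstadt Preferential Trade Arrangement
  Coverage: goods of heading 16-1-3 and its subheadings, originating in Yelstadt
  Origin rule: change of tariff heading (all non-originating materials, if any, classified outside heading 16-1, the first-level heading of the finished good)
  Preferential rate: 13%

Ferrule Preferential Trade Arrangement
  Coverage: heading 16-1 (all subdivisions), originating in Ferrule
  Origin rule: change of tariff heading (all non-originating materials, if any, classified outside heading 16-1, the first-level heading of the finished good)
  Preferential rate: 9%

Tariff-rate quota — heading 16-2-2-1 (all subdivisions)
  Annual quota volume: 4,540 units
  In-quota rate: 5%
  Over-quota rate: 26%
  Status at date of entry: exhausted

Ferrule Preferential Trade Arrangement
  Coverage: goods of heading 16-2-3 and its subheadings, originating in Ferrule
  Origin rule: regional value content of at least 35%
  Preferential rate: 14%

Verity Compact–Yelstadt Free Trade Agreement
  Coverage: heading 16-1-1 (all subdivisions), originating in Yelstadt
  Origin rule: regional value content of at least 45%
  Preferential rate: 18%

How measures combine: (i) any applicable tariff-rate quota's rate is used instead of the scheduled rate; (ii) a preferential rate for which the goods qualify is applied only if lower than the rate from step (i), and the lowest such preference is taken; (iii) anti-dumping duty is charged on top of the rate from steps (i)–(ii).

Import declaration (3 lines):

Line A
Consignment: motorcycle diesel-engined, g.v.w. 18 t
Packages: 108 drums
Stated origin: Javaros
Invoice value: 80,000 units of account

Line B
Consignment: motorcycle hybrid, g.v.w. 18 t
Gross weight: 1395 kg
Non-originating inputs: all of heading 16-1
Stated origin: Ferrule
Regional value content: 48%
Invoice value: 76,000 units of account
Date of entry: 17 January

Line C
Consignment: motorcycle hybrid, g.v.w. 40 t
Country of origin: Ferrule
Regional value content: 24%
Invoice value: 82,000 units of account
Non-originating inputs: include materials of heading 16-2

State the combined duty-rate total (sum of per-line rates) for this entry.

172%

Line A: motorcycle → 16-2; diesel-engined → 16-2-2; g.v.w. 18 t → 16-2-2-1. Scheduled 11%. quota on 16-2-2-1 exhausted → over-quota 26%; anti-dumping (Javaros, 16-2-2): +38%; total 26% + 38% = 64%. → 64%.
Line B: motorcycle → 16-2; hybrid → 16-2-3; g.v.w. 18 t → 16-2-3-3. Scheduled 30%. Ferrule agreement on 16-1: 16-2-3-3 not covered; Ferrule agreement on 16-2-3: RVC ≥ 35% → 14% available; preferential 14%; anti-dumping (Ferrule, 16-2-3): +28%; total 14% + 28% = 42%. → 42%.
Line C: motorcycle → 16-2; hybrid → 16-2-3; g.v.w. 40 t → 16-2-3-2. Scheduled 38%. Ferrule agreement on 16-1: 16-2-3-2 not covered; Ferrule agreement on 16-2-3: RVC < 35%; anti-dumping (Ferrule, 16-2-3): +28%; total 38% + 28% = 66%. → 66%.
Sum: 64% + 42% + 66% = 172%.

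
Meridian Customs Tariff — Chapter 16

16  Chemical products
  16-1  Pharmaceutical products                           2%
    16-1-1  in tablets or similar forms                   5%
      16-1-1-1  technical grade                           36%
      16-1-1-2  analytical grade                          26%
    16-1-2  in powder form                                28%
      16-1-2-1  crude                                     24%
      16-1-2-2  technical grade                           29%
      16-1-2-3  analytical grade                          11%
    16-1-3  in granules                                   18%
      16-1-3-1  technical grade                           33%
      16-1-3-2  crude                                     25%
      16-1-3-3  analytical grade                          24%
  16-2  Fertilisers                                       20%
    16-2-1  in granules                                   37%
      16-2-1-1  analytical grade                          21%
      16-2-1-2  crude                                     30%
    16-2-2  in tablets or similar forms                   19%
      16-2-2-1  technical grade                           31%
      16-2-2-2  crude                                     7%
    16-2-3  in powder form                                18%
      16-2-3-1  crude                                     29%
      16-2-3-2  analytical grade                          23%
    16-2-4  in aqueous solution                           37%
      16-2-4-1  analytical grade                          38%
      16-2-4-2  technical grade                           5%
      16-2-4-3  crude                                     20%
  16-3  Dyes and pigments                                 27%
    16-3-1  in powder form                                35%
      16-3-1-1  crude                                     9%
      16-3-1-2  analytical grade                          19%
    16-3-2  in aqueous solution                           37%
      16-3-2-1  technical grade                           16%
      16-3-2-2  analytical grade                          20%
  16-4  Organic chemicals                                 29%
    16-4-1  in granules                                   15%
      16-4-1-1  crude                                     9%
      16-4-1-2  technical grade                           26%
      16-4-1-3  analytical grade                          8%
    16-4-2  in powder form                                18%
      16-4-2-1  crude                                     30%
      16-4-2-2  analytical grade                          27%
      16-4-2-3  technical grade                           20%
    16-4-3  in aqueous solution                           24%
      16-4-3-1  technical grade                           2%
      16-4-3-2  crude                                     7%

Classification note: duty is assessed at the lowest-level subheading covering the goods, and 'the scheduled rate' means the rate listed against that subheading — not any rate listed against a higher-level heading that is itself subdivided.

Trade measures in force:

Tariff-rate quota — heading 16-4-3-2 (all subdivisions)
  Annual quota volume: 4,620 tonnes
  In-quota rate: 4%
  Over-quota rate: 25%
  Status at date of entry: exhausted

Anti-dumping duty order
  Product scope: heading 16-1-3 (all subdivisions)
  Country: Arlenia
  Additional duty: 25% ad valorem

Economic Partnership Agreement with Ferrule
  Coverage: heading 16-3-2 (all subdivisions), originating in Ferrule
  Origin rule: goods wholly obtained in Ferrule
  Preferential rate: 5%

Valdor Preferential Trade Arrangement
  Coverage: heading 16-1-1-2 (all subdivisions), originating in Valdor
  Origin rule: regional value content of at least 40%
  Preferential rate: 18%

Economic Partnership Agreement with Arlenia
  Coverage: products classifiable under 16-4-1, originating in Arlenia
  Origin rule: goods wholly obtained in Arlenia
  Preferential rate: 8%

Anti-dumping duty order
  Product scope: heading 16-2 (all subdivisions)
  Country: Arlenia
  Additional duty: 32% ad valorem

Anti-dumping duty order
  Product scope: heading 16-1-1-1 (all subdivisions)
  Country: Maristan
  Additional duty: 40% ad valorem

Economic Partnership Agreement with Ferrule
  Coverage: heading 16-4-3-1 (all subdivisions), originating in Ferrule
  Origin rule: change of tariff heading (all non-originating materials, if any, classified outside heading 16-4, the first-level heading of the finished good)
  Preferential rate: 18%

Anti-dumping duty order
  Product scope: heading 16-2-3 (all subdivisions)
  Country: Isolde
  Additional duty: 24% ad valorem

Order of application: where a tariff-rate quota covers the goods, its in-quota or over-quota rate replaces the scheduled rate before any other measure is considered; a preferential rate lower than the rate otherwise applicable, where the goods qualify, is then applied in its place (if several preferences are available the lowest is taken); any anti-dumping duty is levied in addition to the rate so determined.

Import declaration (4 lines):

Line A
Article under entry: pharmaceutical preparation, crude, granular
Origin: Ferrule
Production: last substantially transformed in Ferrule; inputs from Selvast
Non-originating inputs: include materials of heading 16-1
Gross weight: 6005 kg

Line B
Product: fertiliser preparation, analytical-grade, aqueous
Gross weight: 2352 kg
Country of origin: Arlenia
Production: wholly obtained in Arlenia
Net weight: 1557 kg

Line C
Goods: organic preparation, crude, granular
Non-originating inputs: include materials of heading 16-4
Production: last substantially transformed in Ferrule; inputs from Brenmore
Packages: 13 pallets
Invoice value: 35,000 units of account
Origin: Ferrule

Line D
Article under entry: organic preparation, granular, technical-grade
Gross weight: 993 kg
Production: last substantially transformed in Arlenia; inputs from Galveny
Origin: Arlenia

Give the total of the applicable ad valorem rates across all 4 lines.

130%

Line A: pharmaceutical → 16-1; granular → 16-1-3; crude → 16-1-3-2. Scheduled 25%. Ferrule agreement on 16-3-2: 16-1-3-2 not covered; Ferrule agreement on 16-4-3-1: 16-1-3-2 not covered. → 25%.
Line B: fertiliser → 16-2; aqueous → 16-2-4; analytical-grade → 16-2-4-1. Scheduled 38%. Arlenia agreement on 16-4-1: 16-2-4-1 not covered; anti-dumping (Arlenia, 16-2): +32%; total 38% + 32% = 70%. → 70%.
Line C: organic → 16-4; granular → 16-4-1; crude → 16-4-1-1. Scheduled 9%. Ferrule agreement on 16-3-2: 16-4-1-1 not covered; Ferrule agreement on 16-4-3-1: 16-4-1-1 not covered. → 9%.
Line D: organic → 16-4; granular → 16-4-1; technical-grade → 16-4-1-2. Scheduled 26%. Arlenia agreement on 16-4-1: not wholly obtained. → 26%.
Sum: 25% + 70% + 9% + 26% = 130%.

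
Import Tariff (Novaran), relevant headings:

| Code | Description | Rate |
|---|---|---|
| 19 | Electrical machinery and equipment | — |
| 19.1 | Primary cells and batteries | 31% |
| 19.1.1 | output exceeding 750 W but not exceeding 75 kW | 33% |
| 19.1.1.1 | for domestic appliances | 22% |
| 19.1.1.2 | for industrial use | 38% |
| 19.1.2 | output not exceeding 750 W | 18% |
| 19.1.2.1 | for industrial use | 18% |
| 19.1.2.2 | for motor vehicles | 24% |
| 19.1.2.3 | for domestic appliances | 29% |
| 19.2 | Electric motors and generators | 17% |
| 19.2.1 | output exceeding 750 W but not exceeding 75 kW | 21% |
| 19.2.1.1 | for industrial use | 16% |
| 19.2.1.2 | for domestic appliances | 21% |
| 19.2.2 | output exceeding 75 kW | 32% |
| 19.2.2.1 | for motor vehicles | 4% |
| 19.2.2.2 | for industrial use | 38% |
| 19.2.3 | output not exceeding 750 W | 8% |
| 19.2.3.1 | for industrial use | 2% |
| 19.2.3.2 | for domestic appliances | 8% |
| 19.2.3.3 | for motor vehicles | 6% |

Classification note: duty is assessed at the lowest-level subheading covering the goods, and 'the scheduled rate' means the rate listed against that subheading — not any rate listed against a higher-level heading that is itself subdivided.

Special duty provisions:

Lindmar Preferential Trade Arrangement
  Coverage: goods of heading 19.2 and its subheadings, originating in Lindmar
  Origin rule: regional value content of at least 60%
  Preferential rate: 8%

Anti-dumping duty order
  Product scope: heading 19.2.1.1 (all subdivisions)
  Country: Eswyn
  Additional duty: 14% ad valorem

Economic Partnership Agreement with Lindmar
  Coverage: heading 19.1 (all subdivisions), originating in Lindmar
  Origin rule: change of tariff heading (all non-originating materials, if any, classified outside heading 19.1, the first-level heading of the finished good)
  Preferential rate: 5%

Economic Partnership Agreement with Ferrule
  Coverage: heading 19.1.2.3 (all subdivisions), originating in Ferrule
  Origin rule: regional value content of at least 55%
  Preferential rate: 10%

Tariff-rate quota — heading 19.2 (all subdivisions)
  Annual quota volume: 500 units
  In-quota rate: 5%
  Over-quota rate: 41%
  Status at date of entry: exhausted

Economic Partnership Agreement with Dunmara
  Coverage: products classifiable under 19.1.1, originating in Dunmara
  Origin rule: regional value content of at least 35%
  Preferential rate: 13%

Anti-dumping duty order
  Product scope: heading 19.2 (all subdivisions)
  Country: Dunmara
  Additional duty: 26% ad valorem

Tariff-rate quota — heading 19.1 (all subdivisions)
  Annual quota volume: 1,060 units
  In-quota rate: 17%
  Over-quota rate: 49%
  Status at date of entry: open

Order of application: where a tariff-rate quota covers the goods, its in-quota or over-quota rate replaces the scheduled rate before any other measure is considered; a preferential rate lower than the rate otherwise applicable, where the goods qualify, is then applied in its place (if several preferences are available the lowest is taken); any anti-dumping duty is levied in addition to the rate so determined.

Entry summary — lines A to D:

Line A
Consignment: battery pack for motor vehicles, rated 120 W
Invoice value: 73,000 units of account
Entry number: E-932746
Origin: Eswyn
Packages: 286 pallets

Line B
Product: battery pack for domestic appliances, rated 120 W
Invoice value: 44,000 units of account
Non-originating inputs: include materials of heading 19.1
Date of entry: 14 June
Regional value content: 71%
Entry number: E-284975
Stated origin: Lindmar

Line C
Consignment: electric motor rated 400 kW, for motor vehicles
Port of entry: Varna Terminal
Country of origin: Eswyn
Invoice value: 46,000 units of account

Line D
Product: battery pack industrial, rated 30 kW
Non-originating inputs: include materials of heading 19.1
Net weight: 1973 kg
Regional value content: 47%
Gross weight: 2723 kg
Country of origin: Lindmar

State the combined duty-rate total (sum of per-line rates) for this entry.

Line A: battery pack → 19.1; rated 120 W → 19.1.2; for motor vehicles → 19.1.2.2. Scheduled 24%. quota on 19.1 open → in-quota 17%. → 17%.
Line B: battery pack → 19.1; rated 120 W → 19.1.2; for domestic appliances → 19.1.2.3. Scheduled 29%. quota on 19.1 open → in-quota 17%; Lindmar agreement on 19.2: 19.1.2.3 not covered; Lindmar agreement on 19.1: CTH not met. → 17%.
Line C: electric motor → 19.2; rated 400 kW → 19.2.2; for motor vehicles → 19.2.2.1. Scheduled 4%. quota on 19.2 exhausted → over-quota 41%. → 41%.
Line D: battery pack → 19.1; rated 30 kW → 19.1.1; industrial → 19.1.1.2. Scheduled 38%. quota on 19.1 open → in-quota 17%; Lindmar agreement on 19.2: 19.1.1.2 not covered; Lindmar agreement on 19.1: CTH not met. → 17%.
Sum: 17% + 17% + 41% + 17% = 92%.

92%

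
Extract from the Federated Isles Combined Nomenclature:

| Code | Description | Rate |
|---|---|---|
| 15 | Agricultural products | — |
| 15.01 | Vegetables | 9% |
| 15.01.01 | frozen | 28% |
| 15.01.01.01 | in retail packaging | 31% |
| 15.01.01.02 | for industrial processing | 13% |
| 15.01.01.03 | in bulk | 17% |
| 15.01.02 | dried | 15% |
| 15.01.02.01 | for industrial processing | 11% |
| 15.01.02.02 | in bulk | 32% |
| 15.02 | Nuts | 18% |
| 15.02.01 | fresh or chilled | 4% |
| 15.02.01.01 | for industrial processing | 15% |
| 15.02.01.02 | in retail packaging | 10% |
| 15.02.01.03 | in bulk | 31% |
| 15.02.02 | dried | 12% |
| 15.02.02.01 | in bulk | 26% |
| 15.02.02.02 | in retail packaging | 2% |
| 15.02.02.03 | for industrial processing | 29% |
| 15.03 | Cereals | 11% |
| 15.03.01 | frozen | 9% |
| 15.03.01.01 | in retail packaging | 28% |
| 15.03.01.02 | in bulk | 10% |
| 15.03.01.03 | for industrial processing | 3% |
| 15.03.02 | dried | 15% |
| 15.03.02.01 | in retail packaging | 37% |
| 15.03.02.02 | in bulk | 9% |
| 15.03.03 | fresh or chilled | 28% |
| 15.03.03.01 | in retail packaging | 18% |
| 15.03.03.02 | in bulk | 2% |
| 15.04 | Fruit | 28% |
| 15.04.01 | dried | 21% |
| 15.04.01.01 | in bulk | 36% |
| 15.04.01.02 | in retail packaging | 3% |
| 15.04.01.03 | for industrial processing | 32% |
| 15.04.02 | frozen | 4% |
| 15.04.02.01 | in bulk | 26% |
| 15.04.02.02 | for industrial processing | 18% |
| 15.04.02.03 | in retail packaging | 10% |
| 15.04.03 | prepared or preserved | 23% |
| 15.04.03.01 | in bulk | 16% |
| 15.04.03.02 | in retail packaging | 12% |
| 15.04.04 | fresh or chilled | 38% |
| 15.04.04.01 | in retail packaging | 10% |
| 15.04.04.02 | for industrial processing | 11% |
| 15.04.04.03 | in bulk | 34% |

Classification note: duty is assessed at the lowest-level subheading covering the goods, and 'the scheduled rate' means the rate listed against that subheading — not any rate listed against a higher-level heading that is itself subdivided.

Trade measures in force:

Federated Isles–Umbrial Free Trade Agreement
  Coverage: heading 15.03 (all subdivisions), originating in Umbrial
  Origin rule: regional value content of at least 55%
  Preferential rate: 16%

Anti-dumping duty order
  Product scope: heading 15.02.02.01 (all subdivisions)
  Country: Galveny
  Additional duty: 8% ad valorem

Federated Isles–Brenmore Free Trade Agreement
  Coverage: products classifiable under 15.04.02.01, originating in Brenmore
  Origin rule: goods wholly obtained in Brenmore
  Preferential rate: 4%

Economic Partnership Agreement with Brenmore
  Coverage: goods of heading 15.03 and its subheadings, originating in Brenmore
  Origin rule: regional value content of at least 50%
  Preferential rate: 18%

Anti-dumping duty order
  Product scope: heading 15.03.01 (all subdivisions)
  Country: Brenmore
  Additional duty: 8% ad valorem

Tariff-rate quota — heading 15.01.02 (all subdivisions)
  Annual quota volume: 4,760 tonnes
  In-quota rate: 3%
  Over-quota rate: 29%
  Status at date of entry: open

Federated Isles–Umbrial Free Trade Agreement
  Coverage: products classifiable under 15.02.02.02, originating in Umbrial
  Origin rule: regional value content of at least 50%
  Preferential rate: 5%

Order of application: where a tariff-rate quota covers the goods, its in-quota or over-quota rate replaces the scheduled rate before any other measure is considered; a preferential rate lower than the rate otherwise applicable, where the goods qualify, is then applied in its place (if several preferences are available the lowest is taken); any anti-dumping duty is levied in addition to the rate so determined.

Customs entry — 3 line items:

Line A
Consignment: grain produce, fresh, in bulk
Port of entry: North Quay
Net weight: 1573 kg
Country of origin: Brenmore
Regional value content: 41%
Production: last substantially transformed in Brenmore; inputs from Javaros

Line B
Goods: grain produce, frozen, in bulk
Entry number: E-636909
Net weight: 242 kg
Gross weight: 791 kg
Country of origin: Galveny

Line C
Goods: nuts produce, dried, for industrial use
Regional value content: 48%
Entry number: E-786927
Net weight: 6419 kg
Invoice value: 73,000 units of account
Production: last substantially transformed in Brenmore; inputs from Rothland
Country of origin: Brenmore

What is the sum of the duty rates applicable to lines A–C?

Line A: grain → 15.03; fresh → 15.03.03; in bulk → 15.03.03.02. Scheduled 2%. Brenmore agreement on 15.04.02.01: 15.03.03.02 not covered; Brenmore agreement on 15.03: RVC < 50%. → 2%.
Line B: grain → 15.03; frozen → 15.03.01; in bulk → 15.03.01.02. Scheduled 10%. No special measure applies. → 10%.
Line C: nuts → 15.02; dried → 15.02.02; for industrial use → 15.02.02.03. Scheduled 29%. Brenmore agreement on 15.04.02.01: 15.02.02.03 not covered; Brenmore agreement on 15.03: 15.02.02.03 not covered. → 29%.
Sum: 2% + 10% + 29% = 41%.

41%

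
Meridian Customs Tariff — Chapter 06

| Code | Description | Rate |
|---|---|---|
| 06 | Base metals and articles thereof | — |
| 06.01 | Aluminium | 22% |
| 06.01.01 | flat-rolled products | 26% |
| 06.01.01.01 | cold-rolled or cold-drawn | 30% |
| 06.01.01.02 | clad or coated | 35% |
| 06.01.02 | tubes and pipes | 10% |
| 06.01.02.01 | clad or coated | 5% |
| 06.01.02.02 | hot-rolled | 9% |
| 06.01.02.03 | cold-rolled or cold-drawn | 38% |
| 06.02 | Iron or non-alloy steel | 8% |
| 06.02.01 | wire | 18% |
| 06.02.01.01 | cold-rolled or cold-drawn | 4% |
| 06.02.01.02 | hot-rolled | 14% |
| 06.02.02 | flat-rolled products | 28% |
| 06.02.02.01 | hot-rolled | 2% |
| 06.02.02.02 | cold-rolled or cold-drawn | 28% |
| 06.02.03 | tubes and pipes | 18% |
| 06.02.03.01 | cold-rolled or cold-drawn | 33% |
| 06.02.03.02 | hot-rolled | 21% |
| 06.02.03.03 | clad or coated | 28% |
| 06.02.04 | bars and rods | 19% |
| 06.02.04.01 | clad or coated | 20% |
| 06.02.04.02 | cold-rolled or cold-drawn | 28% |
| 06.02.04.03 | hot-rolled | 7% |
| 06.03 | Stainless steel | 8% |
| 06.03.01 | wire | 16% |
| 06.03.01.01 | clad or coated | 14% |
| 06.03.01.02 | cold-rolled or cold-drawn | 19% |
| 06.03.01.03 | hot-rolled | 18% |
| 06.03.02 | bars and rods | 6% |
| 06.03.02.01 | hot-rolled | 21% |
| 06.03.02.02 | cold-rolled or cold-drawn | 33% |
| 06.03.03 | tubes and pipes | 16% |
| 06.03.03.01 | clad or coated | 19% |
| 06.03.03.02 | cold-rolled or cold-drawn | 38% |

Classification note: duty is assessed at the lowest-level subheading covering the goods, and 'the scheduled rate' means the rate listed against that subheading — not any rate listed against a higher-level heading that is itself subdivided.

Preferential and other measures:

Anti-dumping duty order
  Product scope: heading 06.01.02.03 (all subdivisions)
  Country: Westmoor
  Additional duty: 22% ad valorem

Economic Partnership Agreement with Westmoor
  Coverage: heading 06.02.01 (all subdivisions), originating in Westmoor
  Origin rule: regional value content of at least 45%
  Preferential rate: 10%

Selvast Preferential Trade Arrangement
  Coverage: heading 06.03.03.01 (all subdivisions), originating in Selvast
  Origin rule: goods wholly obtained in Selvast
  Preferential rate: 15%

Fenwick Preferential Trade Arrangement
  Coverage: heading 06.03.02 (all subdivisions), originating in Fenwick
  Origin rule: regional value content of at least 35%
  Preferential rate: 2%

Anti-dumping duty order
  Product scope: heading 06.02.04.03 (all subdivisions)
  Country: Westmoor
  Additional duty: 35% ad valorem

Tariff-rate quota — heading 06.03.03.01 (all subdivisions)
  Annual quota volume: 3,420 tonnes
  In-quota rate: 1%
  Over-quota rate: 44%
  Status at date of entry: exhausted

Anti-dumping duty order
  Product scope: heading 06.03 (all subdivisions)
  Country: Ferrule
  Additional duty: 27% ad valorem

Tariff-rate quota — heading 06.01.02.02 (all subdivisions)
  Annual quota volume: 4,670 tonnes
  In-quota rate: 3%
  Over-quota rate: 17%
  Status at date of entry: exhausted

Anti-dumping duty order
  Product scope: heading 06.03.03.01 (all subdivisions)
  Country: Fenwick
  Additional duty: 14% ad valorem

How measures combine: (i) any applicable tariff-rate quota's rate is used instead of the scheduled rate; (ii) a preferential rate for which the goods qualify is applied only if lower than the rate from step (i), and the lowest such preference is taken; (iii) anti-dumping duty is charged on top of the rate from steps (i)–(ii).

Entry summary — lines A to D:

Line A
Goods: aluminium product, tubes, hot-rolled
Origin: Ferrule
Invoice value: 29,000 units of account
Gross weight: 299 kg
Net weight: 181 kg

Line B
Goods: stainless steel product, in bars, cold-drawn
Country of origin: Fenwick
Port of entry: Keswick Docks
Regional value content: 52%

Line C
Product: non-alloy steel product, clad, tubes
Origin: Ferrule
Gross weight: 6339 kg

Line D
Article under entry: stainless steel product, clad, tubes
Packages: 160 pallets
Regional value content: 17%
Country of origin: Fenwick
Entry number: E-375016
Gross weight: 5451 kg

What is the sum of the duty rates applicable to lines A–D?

Line A: aluminium → 06.01; tubes → 06.01.02; hot-rolled → 06.01.02.02. Scheduled 9%. quota on 06.01.02.02 exhausted → over-quota 17%. → 17%.
Line B: stainless steel → 06.03; in bars → 06.03.02; cold-drawn → 06.03.02.02. Scheduled 33%. Fenwick agreement on 06.03.02: RVC ≥ 35% → 2% available; preferential 2%. → 2%.
Line C: non-alloy steel → 06.02; tubes → 06.02.03; clad → 06.02.03.03. Scheduled 28%. No special measure applies. → 28%.
Line D: stainless steel → 06.03; tubes → 06.03.03; clad → 06.03.03.01. Scheduled 19%. quota on 06.03.03.01 exhausted → over-quota 44%; Fenwick agreement on 06.03.02: 06.03.03.01 not covered; anti-dumping (Fenwick, 06.03.03.01): +14%; total 44% + 14% = 58%. → 58%.
Sum: 17% + 2% + 28% + 58% = 105%.

105%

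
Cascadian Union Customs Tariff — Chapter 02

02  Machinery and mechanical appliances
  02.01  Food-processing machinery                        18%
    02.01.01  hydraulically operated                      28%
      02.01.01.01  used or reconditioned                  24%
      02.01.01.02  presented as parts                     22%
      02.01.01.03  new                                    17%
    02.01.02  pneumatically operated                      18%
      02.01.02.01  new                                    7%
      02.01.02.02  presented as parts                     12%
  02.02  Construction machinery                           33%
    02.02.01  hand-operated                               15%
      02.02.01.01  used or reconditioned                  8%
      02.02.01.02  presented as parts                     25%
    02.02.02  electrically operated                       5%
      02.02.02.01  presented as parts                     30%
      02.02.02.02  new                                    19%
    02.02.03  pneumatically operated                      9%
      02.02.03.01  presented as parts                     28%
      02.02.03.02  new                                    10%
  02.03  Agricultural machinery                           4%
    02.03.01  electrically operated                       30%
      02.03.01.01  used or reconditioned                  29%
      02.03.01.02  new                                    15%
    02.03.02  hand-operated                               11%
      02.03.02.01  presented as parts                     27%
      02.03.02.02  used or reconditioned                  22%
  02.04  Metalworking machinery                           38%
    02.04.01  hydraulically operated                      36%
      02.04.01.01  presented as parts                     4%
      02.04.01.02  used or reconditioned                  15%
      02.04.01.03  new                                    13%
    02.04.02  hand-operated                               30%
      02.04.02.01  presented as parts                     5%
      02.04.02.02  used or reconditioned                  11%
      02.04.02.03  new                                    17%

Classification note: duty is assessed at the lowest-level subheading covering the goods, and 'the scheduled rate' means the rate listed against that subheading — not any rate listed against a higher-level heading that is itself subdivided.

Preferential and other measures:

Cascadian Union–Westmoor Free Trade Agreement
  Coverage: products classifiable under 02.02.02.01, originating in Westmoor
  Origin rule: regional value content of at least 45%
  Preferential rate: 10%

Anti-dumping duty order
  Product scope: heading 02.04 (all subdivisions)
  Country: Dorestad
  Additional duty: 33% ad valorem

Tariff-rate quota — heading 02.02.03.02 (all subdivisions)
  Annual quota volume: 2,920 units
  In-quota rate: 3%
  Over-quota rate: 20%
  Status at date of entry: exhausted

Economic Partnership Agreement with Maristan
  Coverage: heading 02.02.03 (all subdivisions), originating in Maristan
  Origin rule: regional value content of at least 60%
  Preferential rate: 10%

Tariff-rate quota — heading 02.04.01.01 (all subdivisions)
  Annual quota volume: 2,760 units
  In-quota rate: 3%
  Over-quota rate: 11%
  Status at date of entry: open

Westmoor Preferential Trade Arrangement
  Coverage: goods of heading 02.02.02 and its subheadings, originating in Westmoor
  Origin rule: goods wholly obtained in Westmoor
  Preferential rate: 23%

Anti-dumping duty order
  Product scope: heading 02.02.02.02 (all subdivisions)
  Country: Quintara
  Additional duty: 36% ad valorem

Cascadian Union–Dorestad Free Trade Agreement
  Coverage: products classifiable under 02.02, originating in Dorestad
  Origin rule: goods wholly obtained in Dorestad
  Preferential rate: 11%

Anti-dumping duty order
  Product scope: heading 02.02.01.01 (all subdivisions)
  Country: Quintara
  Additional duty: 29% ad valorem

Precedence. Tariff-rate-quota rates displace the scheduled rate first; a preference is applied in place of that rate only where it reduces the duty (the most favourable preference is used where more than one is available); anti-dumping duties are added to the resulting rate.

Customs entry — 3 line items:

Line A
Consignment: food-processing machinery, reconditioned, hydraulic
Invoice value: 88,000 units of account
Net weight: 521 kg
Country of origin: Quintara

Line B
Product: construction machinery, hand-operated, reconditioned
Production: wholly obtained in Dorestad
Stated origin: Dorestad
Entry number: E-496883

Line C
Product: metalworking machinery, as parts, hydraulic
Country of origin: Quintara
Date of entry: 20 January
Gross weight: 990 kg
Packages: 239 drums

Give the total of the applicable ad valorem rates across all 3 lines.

Line A: food-processing → 02.01; hydraulic → 02.01.01; reconditioned → 02.01.01.01. Scheduled 24%. No special measure applies. → 24%.
Line B: construction → 02.02; hand-operated → 02.02.01; reconditioned → 02.02.01.01. Scheduled 8%. Dorestad agreement on 02.02: wholly obtained → 11% available; preference 11% not lower than 8% → no reduction. → 8%.
Line C: metalworking → 02.04; hydraulic → 02.04.01; as parts → 02.04.01.01. Scheduled 4%. quota on 02.04.01.01 open → in-quota 3%. → 3%.
Sum: 24% + 8% + 3% = 35%.

35%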